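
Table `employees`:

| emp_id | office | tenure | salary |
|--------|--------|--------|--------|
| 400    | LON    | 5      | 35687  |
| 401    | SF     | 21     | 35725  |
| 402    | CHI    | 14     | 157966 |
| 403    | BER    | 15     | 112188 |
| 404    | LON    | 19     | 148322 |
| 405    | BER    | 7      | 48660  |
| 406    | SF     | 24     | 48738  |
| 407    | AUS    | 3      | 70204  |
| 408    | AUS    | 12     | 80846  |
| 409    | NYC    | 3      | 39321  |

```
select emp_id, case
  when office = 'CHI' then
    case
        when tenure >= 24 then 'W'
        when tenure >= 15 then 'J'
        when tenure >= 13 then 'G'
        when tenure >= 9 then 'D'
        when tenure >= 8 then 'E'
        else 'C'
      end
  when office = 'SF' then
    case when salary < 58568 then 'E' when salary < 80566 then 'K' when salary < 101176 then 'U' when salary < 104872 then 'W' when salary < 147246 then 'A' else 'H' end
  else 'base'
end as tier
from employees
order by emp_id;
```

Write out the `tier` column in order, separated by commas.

base, E, G, base, base, base, E, base, base, base

emp_id=400: office='LON' → outer ELSE → base
emp_id=401: office='SF' → inner[salary < 58568] → E
emp_id=402: office='CHI' → inner[tenure >= 13] → G
emp_id=403: office='BER' → outer ELSE → base
emp_id=404: office='LON' → outer ELSE → base
emp_id=405: office='BER' → outer ELSE → base
emp_id=406: office='SF' → inner[salary < 58568] → E
emp_id=407: office='AUS' → outer ELSE → base
emp_id=408: office='AUS' → outer ELSE → base
emp_id=409: office='NYC' → outer ELSE → base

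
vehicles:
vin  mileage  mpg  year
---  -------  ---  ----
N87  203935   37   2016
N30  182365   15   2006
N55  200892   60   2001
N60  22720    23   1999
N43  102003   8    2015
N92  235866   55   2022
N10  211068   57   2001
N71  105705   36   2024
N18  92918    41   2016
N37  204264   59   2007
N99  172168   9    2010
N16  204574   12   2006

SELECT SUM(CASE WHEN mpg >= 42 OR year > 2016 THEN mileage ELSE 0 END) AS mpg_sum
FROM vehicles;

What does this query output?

957795

vin=N87: ✗
vin=N30: ✗
vin=N55: ✓ → 200892
vin=N60: ✗
vin=N43: ✗
vin=N92: ✓ → 235866
vin=N10: ✓ → 211068
vin=N71: ✓ → 105705
vin=N18: ✗
vin=N37: ✓ → 204264
vin=N99: ✗
vin=N16: ✗
mpg_sum = 200892 + 235866 + 211068 + 105705 + 204264 = 957795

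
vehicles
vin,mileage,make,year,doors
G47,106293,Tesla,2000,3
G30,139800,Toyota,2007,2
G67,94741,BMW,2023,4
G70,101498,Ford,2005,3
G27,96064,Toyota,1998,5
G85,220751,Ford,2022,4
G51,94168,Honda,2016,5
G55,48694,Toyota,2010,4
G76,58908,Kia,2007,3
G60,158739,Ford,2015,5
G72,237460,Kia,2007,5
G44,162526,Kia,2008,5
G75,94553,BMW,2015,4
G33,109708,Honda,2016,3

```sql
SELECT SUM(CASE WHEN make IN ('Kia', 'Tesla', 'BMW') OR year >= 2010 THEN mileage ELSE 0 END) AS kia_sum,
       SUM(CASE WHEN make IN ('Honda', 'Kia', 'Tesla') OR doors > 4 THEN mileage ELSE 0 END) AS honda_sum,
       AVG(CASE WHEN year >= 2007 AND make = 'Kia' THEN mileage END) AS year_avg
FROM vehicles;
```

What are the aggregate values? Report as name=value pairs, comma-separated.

[kia_sum: make IN ('Kia', 'Tesla', 'BMW') OR year >= 2010]
vin=G47: ✓ → 106293
vin=G30: ✗
vin=G67: ✓ → 94741
vin=G70: ✗
vin=G27: ✗
vin=G85: ✓ → 220751
vin=G51: ✓ → 94168
vin=G55: ✓ → 48694
vin=G76: ✓ → 58908
vin=G60: ✓ → 158739
vin=G72: ✓ → 237460
vin=G44: ✓ → 162526
vin=G75: ✓ → 94553
vin=G33: ✓ → 109708
kia_sum = 106293 + 94741 + 220751 + 94168 + 48694 + 58908 + 158739 + 237460 + 162526 + 94553 + 109708 = 1386541
—
[honda_sum: make IN ('Honda', 'Kia', 'Tesla') OR doors > 4]
vin=G47: ✓ → 106293
vin=G30: ✗
vin=G67: ✗
vin=G70: ✗
vin=G27: ✓ → 96064
vin=G85: ✗
vin=G51: ✓ → 94168
vin=G55: ✗
vin=G76: ✓ → 58908
vin=G60: ✓ → 158739
vin=G72: ✓ → 237460
vin=G44: ✓ → 162526
vin=G75: ✗
vin=G33: ✓ → 109708
honda_sum = 106293 + 96064 + 94168 + 58908 + 158739 + 237460 + 162526 + 109708 = 1023866
—
[year_avg: year >= 2007 AND make = 'Kia']
vin=G47: ✗
vin=G30: ✗
vin=G67: ✗
vin=G70: ✗
vin=G27: ✗
vin=G85: ✗
vin=G51: ✗
vin=G55: ✗
vin=G76: ✓ → 58908
vin=G60: ✗
vin=G72: ✓ → 237460
vin=G44: ✓ → 162526
vin=G75: ✗
vin=G33: ✗
year_avg = (58908 + 237460 + 162526) / 3 = 152964.6666666667

kia_sum=1386541, honda_sum=1023866, year_avg=152964.6666666667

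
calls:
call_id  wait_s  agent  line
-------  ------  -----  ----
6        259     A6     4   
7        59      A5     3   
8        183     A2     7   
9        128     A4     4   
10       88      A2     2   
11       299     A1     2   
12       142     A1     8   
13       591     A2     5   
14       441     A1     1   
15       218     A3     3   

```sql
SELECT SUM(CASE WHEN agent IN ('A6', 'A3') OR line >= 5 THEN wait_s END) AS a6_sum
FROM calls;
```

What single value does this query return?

1393

call_id=6: ✓ → 259
call_id=7: ✗
call_id=8: ✓ → 183
call_id=9: ✗
call_id=10: ✗
call_id=11: ✗
call_id=12: ✓ → 142
call_id=13: ✓ → 591
call_id=14: ✗
call_id=15: ✓ → 218
a6_sum = 259 + 183 + 142 + 591 + 218 = 1393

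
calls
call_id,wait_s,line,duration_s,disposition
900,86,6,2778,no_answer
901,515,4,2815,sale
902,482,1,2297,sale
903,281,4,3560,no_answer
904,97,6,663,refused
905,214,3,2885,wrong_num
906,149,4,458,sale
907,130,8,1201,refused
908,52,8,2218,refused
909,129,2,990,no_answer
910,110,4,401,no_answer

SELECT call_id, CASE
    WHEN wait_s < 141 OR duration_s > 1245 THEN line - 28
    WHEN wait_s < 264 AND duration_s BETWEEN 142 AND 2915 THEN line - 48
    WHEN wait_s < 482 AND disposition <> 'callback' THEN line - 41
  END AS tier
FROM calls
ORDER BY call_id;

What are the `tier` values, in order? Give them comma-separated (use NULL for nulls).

call_id=900: wait_s < 141 OR duration_s > 1245 → -22
call_id=901: wait_s < 141 OR duration_s > 1245 → -24
call_id=902: wait_s < 141 OR duration_s > 1245 → -27
call_id=903: wait_s < 141 OR duration_s > 1245 → -24
call_id=904: wait_s < 141 OR duration_s > 1245 → -22
call_id=905: wait_s < 141 OR duration_s > 1245 → -25
call_id=906: wait_s < 264 AND duration_s BETWEEN 142 AND 2915 → -44
call_id=907: wait_s < 141 OR duration_s > 1245 → -20
call_id=908: wait_s < 141 OR duration_s > 1245 → -20
call_id=909: wait_s < 141 OR duration_s > 1245 → -26
call_id=910: wait_s < 141 OR duration_s > 1245 → -24

-22, -24, -27, -24, -22, -25, -44, -20, -20, -26, -24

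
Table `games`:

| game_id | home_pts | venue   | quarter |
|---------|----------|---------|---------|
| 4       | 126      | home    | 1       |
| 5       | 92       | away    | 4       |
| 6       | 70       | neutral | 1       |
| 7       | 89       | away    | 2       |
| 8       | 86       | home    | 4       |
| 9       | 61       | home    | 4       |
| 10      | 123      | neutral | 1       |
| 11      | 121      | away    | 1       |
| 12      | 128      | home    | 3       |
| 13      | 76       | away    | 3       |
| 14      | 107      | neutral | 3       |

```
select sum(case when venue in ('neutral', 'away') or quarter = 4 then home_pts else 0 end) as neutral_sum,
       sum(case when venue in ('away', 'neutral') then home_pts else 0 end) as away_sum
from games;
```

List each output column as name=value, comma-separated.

neutral_sum=825, away_sum=678

[neutral_sum: venue in ('neutral', 'away') or quarter = 4]
game_id=4: ✗
game_id=5: ✓ → 92
game_id=6: ✓ → 70
game_id=7: ✓ → 89
game_id=8: ✓ → 86
game_id=9: ✓ → 61
game_id=10: ✓ → 123
game_id=11: ✓ → 121
game_id=12: ✗
game_id=13: ✓ → 76
game_id=14: ✓ → 107
neutral_sum = 92 + 70 + 89 + 86 + 61 + 123 + 121 + 76 + 107 = 825
—
[away_sum: venue in ('away', 'neutral')]
game_id=4: ✗
game_id=5: ✓ → 92
game_id=6: ✓ → 70
game_id=7: ✓ → 89
game_id=8: ✗
game_id=9: ✗
game_id=10: ✓ → 123
game_id=11: ✓ → 121
game_id=12: ✗
game_id=13: ✓ → 76
game_id=14: ✓ → 107
away_sum = 92 + 70 + 89 + 123 + 121 + 76 + 107 = 678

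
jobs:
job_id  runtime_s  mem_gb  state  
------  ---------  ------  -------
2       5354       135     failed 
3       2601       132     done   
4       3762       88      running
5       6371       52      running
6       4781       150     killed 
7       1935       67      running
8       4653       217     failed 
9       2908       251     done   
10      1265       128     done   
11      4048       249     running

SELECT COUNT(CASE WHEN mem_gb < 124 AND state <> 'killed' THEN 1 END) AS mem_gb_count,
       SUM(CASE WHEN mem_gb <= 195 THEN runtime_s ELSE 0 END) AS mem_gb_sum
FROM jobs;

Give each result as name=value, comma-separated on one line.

mem_gb_count=3, mem_gb_sum=26069

[mem_gb_count: mem_gb < 124 AND state <> 'killed']
job_id=2: ✗
job_id=3: ✗
job_id=4: ✓ → 1
job_id=5: ✓ → 1
job_id=6: ✗
job_id=7: ✓ → 1
job_id=8: ✗
job_id=9: ✗
job_id=10: ✗
job_id=11: ✗
mem_gb_count = COUNT(1, 1, 1) = 3
—
[mem_gb_sum: mem_gb <= 195]
job_id=2: ✓ → 5354
job_id=3: ✓ → 2601
job_id=4: ✓ → 3762
job_id=5: ✓ → 6371
job_id=6: ✓ → 4781
job_id=7: ✓ → 1935
job_id=8: ✗
job_id=9: ✗
job_id=10: ✓ → 1265
job_id=11: ✗
mem_gb_sum = 5354 + 2601 + 3762 + 6371 + 4781 + 1935 + 1265 = 26069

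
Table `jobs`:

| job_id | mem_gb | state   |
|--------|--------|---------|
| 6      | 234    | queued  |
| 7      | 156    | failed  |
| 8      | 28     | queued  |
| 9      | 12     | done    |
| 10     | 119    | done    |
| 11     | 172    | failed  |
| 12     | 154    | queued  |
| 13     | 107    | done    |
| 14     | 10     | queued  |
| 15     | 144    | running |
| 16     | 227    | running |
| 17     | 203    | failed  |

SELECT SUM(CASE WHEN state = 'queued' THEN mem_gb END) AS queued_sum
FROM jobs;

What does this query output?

job_id=6: ✓ → 234
job_id=7: ✗
job_id=8: ✓ → 28
job_id=9: ✗
job_id=10: ✗
job_id=11: ✗
job_id=12: ✓ → 154
job_id=13: ✗
job_id=14: ✓ → 10
job_id=15: ✗
job_id=16: ✗
job_id=17: ✗
queued_sum = 234 + 28 + 154 + 10 = 426

426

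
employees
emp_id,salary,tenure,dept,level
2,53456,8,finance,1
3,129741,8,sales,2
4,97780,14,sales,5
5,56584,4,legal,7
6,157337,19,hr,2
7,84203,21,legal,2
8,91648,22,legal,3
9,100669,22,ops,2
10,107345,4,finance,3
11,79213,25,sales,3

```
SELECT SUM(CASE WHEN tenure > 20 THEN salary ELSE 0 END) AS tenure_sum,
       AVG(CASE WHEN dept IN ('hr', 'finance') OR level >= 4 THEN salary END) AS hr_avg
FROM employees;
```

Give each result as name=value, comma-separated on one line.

tenure_sum=355733, hr_avg=94500.4

[tenure_sum: tenure > 20]
emp_id=2: ✗
emp_id=3: ✗
emp_id=4: ✗
emp_id=5: ✗
emp_id=6: ✗
emp_id=7: ✓ → 84203
emp_id=8: ✓ → 91648
emp_id=9: ✓ → 100669
emp_id=10: ✗
emp_id=11: ✓ → 79213
tenure_sum = 84203 + 91648 + 100669 + 79213 = 355733
—
[hr_avg: dept IN ('hr', 'finance') OR level >= 4]
emp_id=2: ✓ → 53456
emp_id=3: ✗
emp_id=4: ✓ → 97780
emp_id=5: ✓ → 56584
emp_id=6: ✓ → 157337
emp_id=7: ✗
emp_id=8: ✗
emp_id=9: ✗
emp_id=10: ✓ → 107345
emp_id=11: ✗
hr_avg = (53456 + 97780 + 56584 + 157337 + 107345) / 5 = 94500.4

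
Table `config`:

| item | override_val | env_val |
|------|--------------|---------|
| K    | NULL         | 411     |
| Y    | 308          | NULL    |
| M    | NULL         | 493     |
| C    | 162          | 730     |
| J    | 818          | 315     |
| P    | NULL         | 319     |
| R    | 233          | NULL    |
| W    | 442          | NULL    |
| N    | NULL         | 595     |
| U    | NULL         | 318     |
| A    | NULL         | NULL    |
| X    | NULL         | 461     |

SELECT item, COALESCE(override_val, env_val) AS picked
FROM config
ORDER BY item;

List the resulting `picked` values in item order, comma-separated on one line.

item=A: override_val=NULL, env_val=NULL (all NULL) → NULL
item=C: override_val=162 → 162
item=J: override_val=818 → 818
item=K: override_val=NULL, env_val=411 → 411
item=M: override_val=NULL, env_val=493 → 493
item=N: override_val=NULL, env_val=595 → 595
item=P: override_val=NULL, env_val=319 → 319
item=R: override_val=233 → 233
item=U: override_val=NULL, env_val=318 → 318
item=W: override_val=442 → 442
item=X: override_val=NULL, env_val=461 → 461
item=Y: override_val=308 → 308

NULL, 162, 818, 411, 493, 595, 319, 233, 318, 442, 461, 308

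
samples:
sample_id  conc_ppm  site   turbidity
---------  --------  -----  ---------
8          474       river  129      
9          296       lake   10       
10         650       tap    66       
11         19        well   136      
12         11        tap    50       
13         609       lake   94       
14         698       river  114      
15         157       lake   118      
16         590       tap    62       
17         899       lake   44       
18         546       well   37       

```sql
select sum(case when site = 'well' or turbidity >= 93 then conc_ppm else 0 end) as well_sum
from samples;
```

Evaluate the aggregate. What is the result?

2503

sample_id=8: ✓ → 474
sample_id=9: ✗
sample_id=10: ✗
sample_id=11: ✓ → 19
sample_id=12: ✗
sample_id=13: ✓ → 609
sample_id=14: ✓ → 698
sample_id=15: ✓ → 157
sample_id=16: ✗
sample_id=17: ✗
sample_id=18: ✓ → 546
well_sum = 474 + 19 + 609 + 698 + 157 + 546 = 2503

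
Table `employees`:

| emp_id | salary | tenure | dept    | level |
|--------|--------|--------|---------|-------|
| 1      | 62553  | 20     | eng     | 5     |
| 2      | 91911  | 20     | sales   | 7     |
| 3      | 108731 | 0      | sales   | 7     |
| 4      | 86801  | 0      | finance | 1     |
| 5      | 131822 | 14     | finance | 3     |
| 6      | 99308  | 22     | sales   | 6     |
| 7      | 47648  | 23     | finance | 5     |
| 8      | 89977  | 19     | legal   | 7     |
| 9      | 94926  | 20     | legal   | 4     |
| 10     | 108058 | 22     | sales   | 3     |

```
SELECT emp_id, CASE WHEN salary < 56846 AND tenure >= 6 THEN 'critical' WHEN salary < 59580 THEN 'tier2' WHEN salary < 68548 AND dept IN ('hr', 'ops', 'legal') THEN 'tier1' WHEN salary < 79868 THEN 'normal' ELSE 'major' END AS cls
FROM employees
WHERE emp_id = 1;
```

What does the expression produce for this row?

emp_id = 1: salary=62553, tenure=20, dept=eng, level=5.
salary < 56846 AND tenure >= 6 → false
salary < 59580 → false
salary < 68548 AND dept IN ('hr', 'ops', 'legal') → false
salary < 79868 → true → normal

normal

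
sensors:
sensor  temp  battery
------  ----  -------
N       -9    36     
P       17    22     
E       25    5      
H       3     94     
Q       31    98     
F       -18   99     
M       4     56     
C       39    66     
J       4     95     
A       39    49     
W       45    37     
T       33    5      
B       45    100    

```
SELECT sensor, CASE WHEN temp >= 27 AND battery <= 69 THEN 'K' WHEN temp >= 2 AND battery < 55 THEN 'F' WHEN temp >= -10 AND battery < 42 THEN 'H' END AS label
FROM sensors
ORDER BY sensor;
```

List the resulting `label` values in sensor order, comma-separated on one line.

K, NULL, K, F, NULL, NULL, NULL, NULL, H, F, NULL, K, K

sensor=A: temp >= 27 AND battery <= 69 → K
sensor=B: (no match → NULL) → NULL
sensor=C: temp >= 27 AND battery <= 69 → K
sensor=E: temp >= 2 AND battery < 55 → F
sensor=F: (no match → NULL) → NULL
sensor=H: (no match → NULL) → NULL
sensor=J: (no match → NULL) → NULL
sensor=M: (no match → NULL) → NULL
sensor=N: temp >= -10 AND battery < 42 → H
sensor=P: temp >= 2 AND battery < 55 → F
sensor=Q: (no match → NULL) → NULL
sensor=T: temp >= 27 AND battery <= 69 → K
sensor=W: temp >= 27 AND battery <= 69 → K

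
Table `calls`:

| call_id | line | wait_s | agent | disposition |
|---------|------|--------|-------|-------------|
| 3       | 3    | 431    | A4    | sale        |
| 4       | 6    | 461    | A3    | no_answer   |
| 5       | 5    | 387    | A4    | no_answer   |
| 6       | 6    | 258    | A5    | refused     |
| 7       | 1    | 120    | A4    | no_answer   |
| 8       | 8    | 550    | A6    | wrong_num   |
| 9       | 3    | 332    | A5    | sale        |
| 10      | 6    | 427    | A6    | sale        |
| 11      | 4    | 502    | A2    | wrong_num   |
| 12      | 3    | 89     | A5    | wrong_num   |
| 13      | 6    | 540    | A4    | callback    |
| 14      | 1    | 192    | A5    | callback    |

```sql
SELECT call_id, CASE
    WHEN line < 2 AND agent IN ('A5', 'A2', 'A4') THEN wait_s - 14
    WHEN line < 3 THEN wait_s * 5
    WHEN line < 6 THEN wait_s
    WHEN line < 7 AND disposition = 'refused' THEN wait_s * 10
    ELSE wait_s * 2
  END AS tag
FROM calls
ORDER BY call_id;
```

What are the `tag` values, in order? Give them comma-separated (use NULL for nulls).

call_id=3: line < 6 → 431
call_id=4: ELSE → 922
call_id=5: line < 6 → 387
call_id=6: line < 7 AND disposition = 'refused' → 2580
call_id=7: line < 2 AND agent IN ('A5', 'A2', 'A4') → 106
call_id=8: ELSE → 1100
call_id=9: line < 6 → 332
call_id=10: ELSE → 854
call_id=11: line < 6 → 502
call_id=12: line < 6 → 89
call_id=13: ELSE → 1080
call_id=14: line < 2 AND agent IN ('A5', 'A2', 'A4') → 178

431, 922, 387, 2580, 106, 1100, 332, 854, 502, 89, 1080, 178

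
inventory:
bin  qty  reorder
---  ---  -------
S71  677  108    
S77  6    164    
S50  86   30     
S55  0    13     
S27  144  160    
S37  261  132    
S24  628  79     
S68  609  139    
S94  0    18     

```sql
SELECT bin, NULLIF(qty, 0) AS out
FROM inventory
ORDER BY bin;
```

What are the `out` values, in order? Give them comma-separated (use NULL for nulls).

628, 144, 261, 86, NULL, 609, 677, 6, NULL

bin=S24: qty=628 vs 0: differ → 628
bin=S27: qty=144 vs 0: differ → 144
bin=S37: qty=261 vs 0: differ → 261
bin=S50: qty=86 vs 0: differ → 86
bin=S55: qty=0 vs 0: equal → NULL
bin=S68: qty=609 vs 0: differ → 609
bin=S71: qty=677 vs 0: differ → 677
bin=S77: qty=6 vs 0: differ → 6
bin=S94: qty=0 vs 0: equal → NULL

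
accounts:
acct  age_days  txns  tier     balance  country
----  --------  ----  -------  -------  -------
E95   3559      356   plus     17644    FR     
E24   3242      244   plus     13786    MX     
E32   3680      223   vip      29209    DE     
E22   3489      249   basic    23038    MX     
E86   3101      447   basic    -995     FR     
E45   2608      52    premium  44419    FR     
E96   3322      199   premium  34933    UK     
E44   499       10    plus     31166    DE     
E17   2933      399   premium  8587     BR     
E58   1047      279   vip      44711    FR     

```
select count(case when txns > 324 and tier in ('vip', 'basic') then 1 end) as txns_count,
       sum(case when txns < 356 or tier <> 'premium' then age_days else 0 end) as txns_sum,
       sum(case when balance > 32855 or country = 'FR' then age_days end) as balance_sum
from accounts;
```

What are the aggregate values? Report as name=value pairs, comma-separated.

[txns_count: txns > 324 and tier in ('vip', 'basic')]
acct=E95: ✗
acct=E24: ✗
acct=E32: ✗
acct=E22: ✗
acct=E86: ✓ → 1
acct=E45: ✗
acct=E96: ✗
acct=E44: ✗
acct=E17: ✗
acct=E58: ✗
txns_count = COUNT(1) = 1
—
[txns_sum: txns < 356 or tier <> 'premium']
acct=E95: ✓ → 3559
acct=E24: ✓ → 3242
acct=E32: ✓ → 3680
acct=E22: ✓ → 3489
acct=E86: ✓ → 3101
acct=E45: ✓ → 2608
acct=E96: ✓ → 3322
acct=E44: ✓ → 499
acct=E17: ✗
acct=E58: ✓ → 1047
txns_sum = 3559 + 3242 + 3680 + 3489 + 3101 + 2608 + 3322 + 499 + 1047 = 24547
—
[balance_sum: balance > 32855 or country = 'FR']
acct=E95: ✓ → 3559
acct=E24: ✗
acct=E32: ✗
acct=E22: ✗
acct=E86: ✓ → 3101
acct=E45: ✓ → 2608
acct=E96: ✓ → 3322
acct=E44: ✗
acct=E17: ✗
acct=E58: ✓ → 1047
balance_sum = 3559 + 3101 + 2608 + 3322 + 1047 = 13637

txns_count=1, txns_sum=24547, balance_sum=13637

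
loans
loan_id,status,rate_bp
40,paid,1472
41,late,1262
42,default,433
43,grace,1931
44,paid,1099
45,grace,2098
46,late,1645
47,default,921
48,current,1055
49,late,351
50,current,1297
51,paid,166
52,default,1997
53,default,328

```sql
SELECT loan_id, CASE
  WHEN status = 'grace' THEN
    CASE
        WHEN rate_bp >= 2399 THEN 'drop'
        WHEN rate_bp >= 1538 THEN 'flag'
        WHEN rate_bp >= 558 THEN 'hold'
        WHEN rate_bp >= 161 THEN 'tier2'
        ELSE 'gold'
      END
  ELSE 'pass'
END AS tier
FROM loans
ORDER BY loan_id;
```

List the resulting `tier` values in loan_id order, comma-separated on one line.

pass, pass, pass, flag, pass, flag, pass, pass, pass, pass, pass, pass, pass, pass

loan_id=40: status='paid' → outer ELSE → pass
loan_id=41: status='late' → outer ELSE → pass
loan_id=42: status='default' → outer ELSE → pass
loan_id=43: status='grace' → inner[rate_bp >= 1538] → flag
loan_id=44: status='paid' → outer ELSE → pass
loan_id=45: status='grace' → inner[rate_bp >= 1538] → flag
loan_id=46: status='late' → outer ELSE → pass
loan_id=47: status='default' → outer ELSE → pass
loan_id=48: status='current' → outer ELSE → pass
loan_id=49: status='late' → outer ELSE → pass
loan_id=50: status='current' → outer ELSE → pass
loan_id=51: status='paid' → outer ELSE → pass
loan_id=52: status='default' → outer ELSE → pass
loan_id=53: status='default' → outer ELSE → pass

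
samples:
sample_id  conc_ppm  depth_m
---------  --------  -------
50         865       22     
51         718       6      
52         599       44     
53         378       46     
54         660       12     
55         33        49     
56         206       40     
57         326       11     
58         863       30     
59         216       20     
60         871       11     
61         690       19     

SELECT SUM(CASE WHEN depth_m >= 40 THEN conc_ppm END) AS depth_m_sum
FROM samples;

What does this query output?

sample_id=50: ✗
sample_id=51: ✗
sample_id=52: ✓ → 599
sample_id=53: ✓ → 378
sample_id=54: ✗
sample_id=55: ✓ → 33
sample_id=56: ✓ → 206
sample_id=57: ✗
sample_id=58: ✗
sample_id=59: ✗
sample_id=60: ✗
sample_id=61: ✗
depth_m_sum = 599 + 378 + 33 + 206 = 1216

1216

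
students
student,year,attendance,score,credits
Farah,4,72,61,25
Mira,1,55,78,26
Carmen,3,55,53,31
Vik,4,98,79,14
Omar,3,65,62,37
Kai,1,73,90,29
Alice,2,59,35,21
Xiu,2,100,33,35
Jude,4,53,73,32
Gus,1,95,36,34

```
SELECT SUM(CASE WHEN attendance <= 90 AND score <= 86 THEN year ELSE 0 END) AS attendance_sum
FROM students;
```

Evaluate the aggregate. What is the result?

student=Farah: ✓ → 4
student=Mira: ✓ → 1
student=Carmen: ✓ → 3
student=Vik: ✗
student=Omar: ✓ → 3
student=Kai: ✗
student=Alice: ✓ → 2
student=Xiu: ✗
student=Jude: ✓ → 4
student=Gus: ✗
attendance_sum = 4 + 1 + 3 + 3 + 2 + 4 = 17

17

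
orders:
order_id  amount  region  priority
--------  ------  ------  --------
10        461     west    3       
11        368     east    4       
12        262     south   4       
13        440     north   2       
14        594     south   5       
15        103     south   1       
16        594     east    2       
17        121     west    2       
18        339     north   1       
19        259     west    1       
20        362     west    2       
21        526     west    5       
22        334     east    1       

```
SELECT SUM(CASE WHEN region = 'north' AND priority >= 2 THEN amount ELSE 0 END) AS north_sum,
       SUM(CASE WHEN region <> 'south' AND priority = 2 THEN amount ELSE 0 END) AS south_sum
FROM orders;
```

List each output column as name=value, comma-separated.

north_sum=440, south_sum=1517

[north_sum: region = 'north' AND priority >= 2]
order_id=10: ✗
order_id=11: ✗
order_id=12: ✗
order_id=13: ✓ → 440
order_id=14: ✗
order_id=15: ✗
order_id=16: ✗
order_id=17: ✗
order_id=18: ✗
order_id=19: ✗
order_id=20: ✗
order_id=21: ✗
order_id=22: ✗
north_sum = 440
—
[south_sum: region <> 'south' AND priority = 2]
order_id=10: ✗
order_id=11: ✗
order_id=12: ✗
order_id=13: ✓ → 440
order_id=14: ✗
order_id=15: ✗
order_id=16: ✓ → 594
order_id=17: ✓ → 121
order_id=18: ✗
order_id=19: ✗
order_id=20: ✓ → 362
order_id=21: ✗
order_id=22: ✗
south_sum = 440 + 594 + 121 + 362 = 1517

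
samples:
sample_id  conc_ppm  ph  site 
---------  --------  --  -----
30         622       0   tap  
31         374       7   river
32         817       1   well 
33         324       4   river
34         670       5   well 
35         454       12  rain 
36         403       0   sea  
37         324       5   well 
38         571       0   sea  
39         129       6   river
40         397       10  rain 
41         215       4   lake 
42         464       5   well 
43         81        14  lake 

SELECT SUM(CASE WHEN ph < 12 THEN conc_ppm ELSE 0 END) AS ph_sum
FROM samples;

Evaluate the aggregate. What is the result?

5310

sample_id=30: ✓ → 622
sample_id=31: ✓ → 374
sample_id=32: ✓ → 817
sample_id=33: ✓ → 324
sample_id=34: ✓ → 670
sample_id=35: ✗
sample_id=36: ✓ → 403
sample_id=37: ✓ → 324
sample_id=38: ✓ → 571
sample_id=39: ✓ → 129
sample_id=40: ✓ → 397
sample_id=41: ✓ → 215
sample_id=42: ✓ → 464
sample_id=43: ✗
ph_sum = 622 + 374 + 817 + 324 + 670 + 403 + 324 + 571 + 129 + 397 + 215 + 464 = 5310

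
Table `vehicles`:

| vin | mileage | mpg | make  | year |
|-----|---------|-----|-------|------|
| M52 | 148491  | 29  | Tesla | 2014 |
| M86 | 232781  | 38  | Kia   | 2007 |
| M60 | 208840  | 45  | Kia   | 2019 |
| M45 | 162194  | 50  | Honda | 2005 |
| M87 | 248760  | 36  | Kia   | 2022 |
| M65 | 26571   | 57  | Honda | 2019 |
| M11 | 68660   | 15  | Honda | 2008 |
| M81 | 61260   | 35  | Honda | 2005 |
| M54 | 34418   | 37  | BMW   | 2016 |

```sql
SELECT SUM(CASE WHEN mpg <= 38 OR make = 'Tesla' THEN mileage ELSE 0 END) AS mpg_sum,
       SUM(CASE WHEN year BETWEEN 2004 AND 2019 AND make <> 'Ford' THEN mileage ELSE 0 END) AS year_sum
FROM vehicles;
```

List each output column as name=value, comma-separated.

mpg_sum=794370, year_sum=943215

[mpg_sum: mpg <= 38 OR make = 'Tesla']
vin=M52: ✓ → 148491
vin=M86: ✓ → 232781
vin=M60: ✗
vin=M45: ✗
vin=M87: ✓ → 248760
vin=M65: ✗
vin=M11: ✓ → 68660
vin=M81: ✓ → 61260
vin=M54: ✓ → 34418
mpg_sum = 148491 + 232781 + 248760 + 68660 + 61260 + 34418 = 794370
—
[year_sum: year BETWEEN 2004 AND 2019 AND make <> 'Ford']
vin=M52: ✓ → 148491
vin=M86: ✓ → 232781
vin=M60: ✓ → 208840
vin=M45: ✓ → 162194
vin=M87: ✗
vin=M65: ✓ → 26571
vin=M11: ✓ → 68660
vin=M81: ✓ → 61260
vin=M54: ✓ → 34418
year_sum = 148491 + 232781 + 208840 + 162194 + 26571 + 68660 + 61260 + 34418 = 943215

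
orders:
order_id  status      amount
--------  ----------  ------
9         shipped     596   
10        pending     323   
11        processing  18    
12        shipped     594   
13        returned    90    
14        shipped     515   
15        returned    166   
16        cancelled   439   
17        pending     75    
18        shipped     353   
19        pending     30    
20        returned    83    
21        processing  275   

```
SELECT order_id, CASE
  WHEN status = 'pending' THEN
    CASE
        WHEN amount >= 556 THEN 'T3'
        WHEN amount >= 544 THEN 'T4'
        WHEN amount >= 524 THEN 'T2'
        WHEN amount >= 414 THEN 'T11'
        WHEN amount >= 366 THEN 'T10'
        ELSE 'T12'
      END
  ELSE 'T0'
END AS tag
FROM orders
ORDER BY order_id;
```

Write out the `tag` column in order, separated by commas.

T0, T12, T0, T0, T0, T0, T0, T0, T12, T0, T12, T0, T0

order_id=9: status='shipped' → outer ELSE → T0
order_id=10: status='pending' → inner[ELSE] → T12
order_id=11: status='processing' → outer ELSE → T0
order_id=12: status='shipped' → outer ELSE → T0
order_id=13: status='returned' → outer ELSE → T0
order_id=14: status='shipped' → outer ELSE → T0
order_id=15: status='returned' → outer ELSE → T0
order_id=16: status='cancelled' → outer ELSE → T0
order_id=17: status='pending' → inner[ELSE] → T12
order_id=18: status='shipped' → outer ELSE → T0
order_id=19: status='pending' → inner[ELSE] → T12
order_id=20: status='returned' → outer ELSE → T0
order_id=21: status='processing' → outer ELSE → T0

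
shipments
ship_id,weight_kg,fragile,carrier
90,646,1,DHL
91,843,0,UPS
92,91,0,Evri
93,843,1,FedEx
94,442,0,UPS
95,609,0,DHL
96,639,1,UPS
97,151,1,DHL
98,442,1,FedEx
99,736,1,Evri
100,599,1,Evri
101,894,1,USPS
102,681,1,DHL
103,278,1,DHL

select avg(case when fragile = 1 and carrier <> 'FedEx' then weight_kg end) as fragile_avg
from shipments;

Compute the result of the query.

578

ship_id=90: ✓ → 646
ship_id=91: ✗
ship_id=92: ✗
ship_id=93: ✗
ship_id=94: ✗
ship_id=95: ✗
ship_id=96: ✓ → 639
ship_id=97: ✓ → 151
ship_id=98: ✗
ship_id=99: ✓ → 736
ship_id=100: ✓ → 599
ship_id=101: ✓ → 894
ship_id=102: ✓ → 681
ship_id=103: ✓ → 278
fragile_avg = (646 + 639 + 151 + 736 + 599 + 894 + 681 + 278) / 8 = 578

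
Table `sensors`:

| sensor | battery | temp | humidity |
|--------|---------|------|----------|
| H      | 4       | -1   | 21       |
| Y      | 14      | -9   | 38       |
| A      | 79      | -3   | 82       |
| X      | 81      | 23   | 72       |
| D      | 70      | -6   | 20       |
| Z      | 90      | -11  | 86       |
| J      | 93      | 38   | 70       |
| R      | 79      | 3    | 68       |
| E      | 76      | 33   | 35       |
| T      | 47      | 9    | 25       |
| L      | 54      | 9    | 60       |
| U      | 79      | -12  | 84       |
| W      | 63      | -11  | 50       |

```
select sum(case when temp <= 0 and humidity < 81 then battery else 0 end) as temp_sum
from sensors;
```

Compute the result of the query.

sensor=H: ✓ → 4
sensor=Y: ✓ → 14
sensor=A: ✗
sensor=X: ✗
sensor=D: ✓ → 70
sensor=Z: ✗
sensor=J: ✗
sensor=R: ✗
sensor=E: ✗
sensor=T: ✗
sensor=L: ✗
sensor=U: ✗
sensor=W: ✓ → 63
temp_sum = 4 + 14 + 70 + 63 = 151

151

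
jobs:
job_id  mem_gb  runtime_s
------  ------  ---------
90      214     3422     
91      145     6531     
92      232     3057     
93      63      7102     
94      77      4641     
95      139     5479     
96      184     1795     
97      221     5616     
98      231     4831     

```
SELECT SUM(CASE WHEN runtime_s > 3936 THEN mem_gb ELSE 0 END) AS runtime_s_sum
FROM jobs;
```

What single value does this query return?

876

job_id=90: ✗
job_id=91: ✓ → 145
job_id=92: ✗
job_id=93: ✓ → 63
job_id=94: ✓ → 77
job_id=95: ✓ → 139
job_id=96: ✗
job_id=97: ✓ → 221
job_id=98: ✓ → 231
runtime_s_sum = 145 + 63 + 77 + 139 + 221 + 231 = 876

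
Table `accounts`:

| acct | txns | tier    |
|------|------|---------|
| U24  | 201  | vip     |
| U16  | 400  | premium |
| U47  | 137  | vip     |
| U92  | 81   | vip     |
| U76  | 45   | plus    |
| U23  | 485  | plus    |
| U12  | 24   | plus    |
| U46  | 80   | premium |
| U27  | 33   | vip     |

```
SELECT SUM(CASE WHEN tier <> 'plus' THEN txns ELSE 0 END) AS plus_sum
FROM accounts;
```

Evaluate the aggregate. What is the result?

acct=U24: ✓ → 201
acct=U16: ✓ → 400
acct=U47: ✓ → 137
acct=U92: ✓ → 81
acct=U76: ✗
acct=U23: ✗
acct=U12: ✗
acct=U46: ✓ → 80
acct=U27: ✓ → 33
plus_sum = 201 + 400 + 137 + 81 + 80 + 33 = 932

932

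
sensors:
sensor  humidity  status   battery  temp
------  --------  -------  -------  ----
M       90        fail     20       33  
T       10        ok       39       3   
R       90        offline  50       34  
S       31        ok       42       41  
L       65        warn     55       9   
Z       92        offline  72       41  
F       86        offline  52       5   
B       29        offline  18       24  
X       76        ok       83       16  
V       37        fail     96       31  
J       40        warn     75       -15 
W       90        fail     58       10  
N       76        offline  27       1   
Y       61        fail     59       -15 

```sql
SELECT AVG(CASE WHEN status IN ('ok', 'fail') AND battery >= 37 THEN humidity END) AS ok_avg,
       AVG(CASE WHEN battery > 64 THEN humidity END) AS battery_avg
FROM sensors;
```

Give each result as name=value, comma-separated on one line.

[ok_avg: status IN ('ok', 'fail') AND battery >= 37]
sensor=M: ✗
sensor=T: ✓ → 10
sensor=R: ✗
sensor=S: ✓ → 31
sensor=L: ✗
sensor=Z: ✗
sensor=F: ✗
sensor=B: ✗
sensor=X: ✓ → 76
sensor=V: ✓ → 37
sensor=J: ✗
sensor=W: ✓ → 90
sensor=N: ✗
sensor=Y: ✓ → 61
ok_avg = (10 + 31 + 76 + 37 + 90 + 61) / 6 = 50.8333333333
—
[battery_avg: battery > 64]
sensor=M: ✗
sensor=T: ✗
sensor=R: ✗
sensor=S: ✗
sensor=L: ✗
sensor=Z: ✓ → 92
sensor=F: ✗
sensor=B: ✗
sensor=X: ✓ → 76
sensor=V: ✓ → 37
sensor=J: ✓ → 40
sensor=W: ✗
sensor=N: ✗
sensor=Y: ✗
battery_avg = (92 + 76 + 37 + 40) / 4 = 61.25

ok_avg=50.8333333333, battery_avg=61.25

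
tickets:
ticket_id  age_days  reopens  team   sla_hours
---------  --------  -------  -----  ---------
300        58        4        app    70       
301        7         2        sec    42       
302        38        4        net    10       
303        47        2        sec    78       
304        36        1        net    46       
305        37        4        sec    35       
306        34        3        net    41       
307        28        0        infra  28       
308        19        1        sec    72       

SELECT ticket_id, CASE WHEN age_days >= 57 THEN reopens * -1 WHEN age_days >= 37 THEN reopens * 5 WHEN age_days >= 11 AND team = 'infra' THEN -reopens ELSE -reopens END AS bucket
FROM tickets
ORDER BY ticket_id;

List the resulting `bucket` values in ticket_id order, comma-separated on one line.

-4, -2, 20, 10, -1, 20, -3, 0, -1

ticket_id=300: age_days >= 57 → -4
ticket_id=301: ELSE → -2
ticket_id=302: age_days >= 37 → 20
ticket_id=303: age_days >= 37 → 10
ticket_id=304: ELSE → -1
ticket_id=305: age_days >= 37 → 20
ticket_id=306: ELSE → -3
ticket_id=307: age_days >= 11 AND team = 'infra' → 0
ticket_id=308: ELSE → -1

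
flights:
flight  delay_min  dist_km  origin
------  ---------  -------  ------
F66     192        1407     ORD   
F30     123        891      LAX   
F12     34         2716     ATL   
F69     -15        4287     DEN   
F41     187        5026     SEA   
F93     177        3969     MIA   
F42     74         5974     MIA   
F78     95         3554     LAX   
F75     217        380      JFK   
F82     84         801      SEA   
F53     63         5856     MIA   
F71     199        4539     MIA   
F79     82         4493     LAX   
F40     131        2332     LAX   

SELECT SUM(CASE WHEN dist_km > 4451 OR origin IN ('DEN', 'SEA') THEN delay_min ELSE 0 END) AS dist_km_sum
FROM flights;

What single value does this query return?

674

flight=F66: ✗
flight=F30: ✗
flight=F12: ✗
flight=F69: ✓ → -15
flight=F41: ✓ → 187
flight=F93: ✗
flight=F42: ✓ → 74
flight=F78: ✗
flight=F75: ✗
flight=F82: ✓ → 84
flight=F53: ✓ → 63
flight=F71: ✓ → 199
flight=F79: ✓ → 82
flight=F40: ✗
dist_km_sum = -15 + 187 + 74 + 84 + 63 + 199 + 82 = 674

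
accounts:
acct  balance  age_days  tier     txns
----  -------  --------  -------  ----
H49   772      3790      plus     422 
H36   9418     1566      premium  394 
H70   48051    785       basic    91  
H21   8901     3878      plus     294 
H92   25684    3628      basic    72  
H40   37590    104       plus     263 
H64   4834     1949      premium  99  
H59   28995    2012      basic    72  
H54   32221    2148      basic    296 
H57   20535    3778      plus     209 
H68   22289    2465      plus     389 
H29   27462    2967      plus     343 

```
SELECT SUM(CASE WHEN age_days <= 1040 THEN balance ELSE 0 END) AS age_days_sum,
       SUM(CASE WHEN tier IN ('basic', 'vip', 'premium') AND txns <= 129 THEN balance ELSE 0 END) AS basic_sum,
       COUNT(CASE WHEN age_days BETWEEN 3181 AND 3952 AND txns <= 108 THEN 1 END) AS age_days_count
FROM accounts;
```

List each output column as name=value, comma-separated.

age_days_sum=85641, basic_sum=107564, age_days_count=1

[age_days_sum: age_days <= 1040]
acct=H49: ✗
acct=H36: ✗
acct=H70: ✓ → 48051
acct=H21: ✗
acct=H92: ✗
acct=H40: ✓ → 37590
acct=H64: ✗
acct=H59: ✗
acct=H54: ✗
acct=H57: ✗
acct=H68: ✗
acct=H29: ✗
age_days_sum = 48051 + 37590 = 85641
—
[basic_sum: tier IN ('basic', 'vip', 'premium') AND txns <= 129]
acct=H49: ✗
acct=H36: ✗
acct=H70: ✓ → 48051
acct=H21: ✗
acct=H92: ✓ → 25684
acct=H40: ✗
acct=H64: ✓ → 4834
acct=H59: ✓ → 28995
acct=H54: ✗
acct=H57: ✗
acct=H68: ✗
acct=H29: ✗
basic_sum = 48051 + 25684 + 4834 + 28995 = 107564
—
[age_days_count: age_days BETWEEN 3181 AND 3952 AND txns <= 108]
acct=H49: ✗
acct=H36: ✗
acct=H70: ✗
acct=H21: ✗
acct=H92: ✓ → 1
acct=H40: ✗
acct=H64: ✗
acct=H59: ✗
acct=H54: ✗
acct=H57: ✗
acct=H68: ✗
acct=H29: ✗
age_days_count = COUNT(1) = 1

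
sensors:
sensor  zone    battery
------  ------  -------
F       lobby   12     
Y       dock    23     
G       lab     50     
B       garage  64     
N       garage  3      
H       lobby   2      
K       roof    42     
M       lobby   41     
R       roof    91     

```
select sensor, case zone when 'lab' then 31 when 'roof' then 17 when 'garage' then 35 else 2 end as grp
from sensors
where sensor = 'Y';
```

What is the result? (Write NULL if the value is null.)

sensor = Y: zone=dock, battery=23.
zone='lab' → false
zone='roof' → false
zone='garage' → false
No prior WHEN matched → ELSE → 2

2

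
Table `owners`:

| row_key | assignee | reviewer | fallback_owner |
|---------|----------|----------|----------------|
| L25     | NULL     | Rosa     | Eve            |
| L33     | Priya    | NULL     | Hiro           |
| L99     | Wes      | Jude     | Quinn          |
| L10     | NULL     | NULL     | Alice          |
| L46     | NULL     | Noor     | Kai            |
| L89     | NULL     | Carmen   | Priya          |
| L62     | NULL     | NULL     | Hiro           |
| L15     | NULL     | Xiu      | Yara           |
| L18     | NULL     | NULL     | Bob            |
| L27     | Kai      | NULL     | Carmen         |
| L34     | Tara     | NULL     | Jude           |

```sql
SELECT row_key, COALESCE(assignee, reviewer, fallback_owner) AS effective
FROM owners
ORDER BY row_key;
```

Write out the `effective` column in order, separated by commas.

row_key=L10: assignee=NULL, reviewer=NULL, fallback_owner=Alice → Alice
row_key=L15: assignee=NULL, reviewer=Xiu → Xiu
row_key=L18: assignee=NULL, reviewer=NULL, fallback_owner=Bob → Bob
row_key=L25: assignee=NULL, reviewer=Rosa → Rosa
row_key=L27: assignee=Kai → Kai
row_key=L33: assignee=Priya → Priya
row_key=L34: assignee=Tara → Tara
row_key=L46: assignee=NULL, reviewer=Noor → Noor
row_key=L62: assignee=NULL, reviewer=NULL, fallback_owner=Hiro → Hiro
row_key=L89: assignee=NULL, reviewer=Carmen → Carmen
row_key=L99: assignee=Wes → Wes

Alice, Xiu, Bob, Rosa, Kai, Priya, Tara, Noor, Hiro, Carmen, Wes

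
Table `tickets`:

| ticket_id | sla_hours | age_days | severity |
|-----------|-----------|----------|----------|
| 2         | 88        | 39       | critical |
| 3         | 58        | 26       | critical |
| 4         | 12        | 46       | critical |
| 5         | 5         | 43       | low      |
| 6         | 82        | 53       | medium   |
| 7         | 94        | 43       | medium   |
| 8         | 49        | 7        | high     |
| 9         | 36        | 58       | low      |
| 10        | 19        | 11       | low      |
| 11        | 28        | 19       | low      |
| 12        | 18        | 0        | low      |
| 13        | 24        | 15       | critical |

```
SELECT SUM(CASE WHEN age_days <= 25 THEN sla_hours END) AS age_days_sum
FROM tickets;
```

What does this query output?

ticket_id=2: ✗
ticket_id=3: ✗
ticket_id=4: ✗
ticket_id=5: ✗
ticket_id=6: ✗
ticket_id=7: ✗
ticket_id=8: ✓ → 49
ticket_id=9: ✗
ticket_id=10: ✓ → 19
ticket_id=11: ✓ → 28
ticket_id=12: ✓ → 18
ticket_id=13: ✓ → 24
age_days_sum = 49 + 19 + 28 + 18 + 24 = 138

138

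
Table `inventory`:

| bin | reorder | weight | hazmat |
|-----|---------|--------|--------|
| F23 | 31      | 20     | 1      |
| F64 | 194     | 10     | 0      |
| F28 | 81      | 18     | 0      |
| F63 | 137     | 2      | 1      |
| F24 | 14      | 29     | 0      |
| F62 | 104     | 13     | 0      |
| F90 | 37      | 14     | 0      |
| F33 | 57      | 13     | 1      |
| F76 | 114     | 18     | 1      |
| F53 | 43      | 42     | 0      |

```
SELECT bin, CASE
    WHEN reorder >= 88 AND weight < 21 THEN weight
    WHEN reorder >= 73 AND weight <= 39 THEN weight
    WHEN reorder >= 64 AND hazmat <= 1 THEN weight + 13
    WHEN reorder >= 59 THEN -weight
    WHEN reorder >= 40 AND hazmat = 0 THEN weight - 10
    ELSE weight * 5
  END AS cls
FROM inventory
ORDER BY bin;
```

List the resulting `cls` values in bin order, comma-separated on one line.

bin=F23: ELSE → 100
bin=F24: ELSE → 145
bin=F28: reorder >= 73 AND weight <= 39 → 18
bin=F33: ELSE → 65
bin=F53: reorder >= 40 AND hazmat = 0 → 32
bin=F62: reorder >= 88 AND weight < 21 → 13
bin=F63: reorder >= 88 AND weight < 21 → 2
bin=F64: reorder >= 88 AND weight < 21 → 10
bin=F76: reorder >= 88 AND weight < 21 → 18
bin=F90: ELSE → 70

100, 145, 18, 65, 32, 13, 2, 10, 18, 70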